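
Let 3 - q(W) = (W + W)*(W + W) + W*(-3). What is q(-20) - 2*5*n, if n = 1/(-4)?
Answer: -3309/2 ≈ -1654.5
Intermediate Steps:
n = -¼ ≈ -0.25000
q(W) = 3 - 4*W² + 3*W (q(W) = 3 - ((W + W)*(W + W) + W*(-3)) = 3 - ((2*W)*(2*W) - 3*W) = 3 - (4*W² - 3*W) = 3 - (-3*W + 4*W²) = 3 + (-4*W² + 3*W) = 3 - 4*W² + 3*W)
q(-20) - 2*5*n = (3 - 4*(-20)² + 3*(-20)) - 2*5*(-1)/4 = (3 - 4*400 - 60) - 10*(-1)/4 = (3 - 1600 - 60) - 1*(-5/2) = -1657 + 5/2 = -3309/2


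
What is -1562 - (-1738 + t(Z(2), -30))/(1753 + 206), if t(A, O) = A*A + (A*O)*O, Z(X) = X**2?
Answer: -1020612/653 ≈ -1563.0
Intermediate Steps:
t(A, O) = A**2 + A*O**2
-1562 - (-1738 + t(Z(2), -30))/(1753 + 206) = -1562 - (-1738 + 2**2*(2**2 + (-30)**2))/(1753 + 206) = -1562 - (-1738 + 4*(4 + 900))/1959 = -1562 - (-1738 + 4*904)/1959 = -1562 - (-1738 + 3616)/1959 = -1562 - 1878/1959 = -1562 - 1*626/653 = -1562 - 626/653 = -1020612/653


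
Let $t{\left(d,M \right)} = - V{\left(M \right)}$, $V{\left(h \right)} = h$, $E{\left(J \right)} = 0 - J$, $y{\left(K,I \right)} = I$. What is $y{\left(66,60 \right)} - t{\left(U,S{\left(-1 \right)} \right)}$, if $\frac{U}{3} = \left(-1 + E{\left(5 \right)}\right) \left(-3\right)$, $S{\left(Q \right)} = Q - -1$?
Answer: $60$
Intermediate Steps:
$S{\left(Q \right)} = 1 + Q$ ($S{\left(Q \right)} = Q + 1 = 1 + Q$)
$E{\left(J \right)} = - J$
$U = 54$ ($U = 3 \left(-1 - 5\right) \left(-3\right) = 3 \left(\left(-6\right) \left(-3\right)\right) = 3 \cdot 18 = 54$)
$t{\left(d,M \right)} = - M$
$y{\left(66,60 \right)} - t{\left(U,S{\left(-1 \right)} \right)} = 60 - - (1 - 1) = 60 - \left(-1\right) 0 = 60 - 0 = 60 + 0 = 60$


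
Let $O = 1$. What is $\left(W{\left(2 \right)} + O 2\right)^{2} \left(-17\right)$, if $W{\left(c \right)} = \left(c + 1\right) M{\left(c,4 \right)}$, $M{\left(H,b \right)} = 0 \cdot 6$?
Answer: $-68$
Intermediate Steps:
$M{\left(H,b \right)} = 0$
$W{\left(c \right)} = 0$ ($W{\left(c \right)} = \left(c + 1\right) 0 = \left(1 + c\right) 0 = 0$)
$\left(W{\left(2 \right)} + O 2\right)^{2} \left(-17\right) = \left(0 + 1 \cdot 2\right)^{2} \left(-17\right) = \left(0 + 2\right)^{2} \left(-17\right) = 2^{2} \left(-17\right) = 4 \left(-17\right) = -68$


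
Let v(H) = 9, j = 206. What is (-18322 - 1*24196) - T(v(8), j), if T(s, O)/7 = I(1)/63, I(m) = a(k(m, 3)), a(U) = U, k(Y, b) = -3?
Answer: -127553/3 ≈ -42518.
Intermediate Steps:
I(m) = -3
T(s, O) = -⅓ (T(s, O) = 7*(-3/63) = 7*(-3*1/63) = 7*(-1/21) = -⅓)
(-18322 - 1*24196) - T(v(8), j) = (-18322 - 1*24196) - 1*(-⅓) = (-18322 - 24196) + ⅓ = -42518 + ⅓ = -127553/3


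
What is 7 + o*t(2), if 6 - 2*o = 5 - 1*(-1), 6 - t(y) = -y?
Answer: 7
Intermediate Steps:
t(y) = 6 + y (t(y) = 6 - (-1)*y = 6 + y)
o = 0 (o = 3 - (5 - 1*(-1))/2 = 3 - (5 + 1)/2 = 3 - 1/2*6 = 3 - 3 = 0)
7 + o*t(2) = 7 + 0*(6 + 2) = 7 + 0*8 = 7 + 0 = 7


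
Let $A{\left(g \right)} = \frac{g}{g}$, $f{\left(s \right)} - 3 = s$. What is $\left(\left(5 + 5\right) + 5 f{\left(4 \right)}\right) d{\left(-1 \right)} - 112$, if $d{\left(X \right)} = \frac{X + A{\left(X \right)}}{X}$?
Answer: $-112$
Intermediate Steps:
$f{\left(s \right)} = 3 + s$
$A{\left(g \right)} = 1$
$d{\left(X \right)} = \frac{1 + X}{X}$ ($d{\left(X \right)} = \frac{X + 1}{X} = \frac{1 + X}{X}$)
$\left(\left(5 + 5\right) + 5 f{\left(4 \right)}\right) d{\left(-1 \right)} - 112 = \left(\left(5 + 5\right) + 5 \left(3 + 4\right)\right) \frac{1 - 1}{-1} - 112 = \left(10 + 5 \cdot 7\right) \left(\left(-1\right) 0\right) - 112 = \left(10 + 35\right) 0 - 112 = 45 \cdot 0 - 112 = 0 - 112 = -112$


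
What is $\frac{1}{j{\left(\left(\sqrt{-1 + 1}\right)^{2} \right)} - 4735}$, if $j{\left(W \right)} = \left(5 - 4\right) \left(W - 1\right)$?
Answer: $- \frac{1}{4736} \approx -0.00021115$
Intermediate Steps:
$j{\left(W \right)} = -1 + W$ ($j{\left(W \right)} = 1 \left(-1 + W\right) = -1 + W$)
$\frac{1}{j{\left(\left(\sqrt{-1 + 1}\right)^{2} \right)} - 4735} = \frac{1}{\left(-1 + \left(\sqrt{-1 + 1}\right)^{2}\right) - 4735} = \frac{1}{\left(-1 + \left(\sqrt{0}\right)^{2}\right) - 4735} = \frac{1}{\left(-1 + 0^{2}\right) - 4735} = \frac{1}{\left(-1 + 0\right) - 4735} = \frac{1}{-1 - 4735} = \frac{1}{-4736} = - \frac{1}{4736}$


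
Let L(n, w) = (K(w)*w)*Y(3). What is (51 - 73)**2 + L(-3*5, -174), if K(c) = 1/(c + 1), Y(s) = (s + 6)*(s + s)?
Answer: 93128/173 ≈ 538.31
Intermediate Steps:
Y(s) = 2*s*(6 + s) (Y(s) = (6 + s)*(2*s) = 2*s*(6 + s))
K(c) = 1/(1 + c)
L(n, w) = 54*w/(1 + w) (L(n, w) = (w/(1 + w))*(2*3*(6 + 3)) = (w/(1 + w))*(2*3*9) = (w/(1 + w))*54 = 54*w/(1 + w))
(51 - 73)**2 + L(-3*5, -174) = (51 - 73)**2 + 54*(-174)/(1 - 174) = (-22)**2 + 54*(-174)/(-173) = 484 + 54*(-174)*(-1/173) = 484 + 9396/173 = 93128/173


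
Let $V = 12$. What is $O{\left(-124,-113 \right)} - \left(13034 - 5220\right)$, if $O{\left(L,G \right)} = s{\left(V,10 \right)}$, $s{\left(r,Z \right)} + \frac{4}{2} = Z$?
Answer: $-7806$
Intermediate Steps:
$s{\left(r,Z \right)} = -2 + Z$
$O{\left(L,G \right)} = 8$ ($O{\left(L,G \right)} = -2 + 10 = 8$)
$O{\left(-124,-113 \right)} - \left(13034 - 5220\right) = 8 - \left(13034 - 5220\right) = 8 - 7814 = -7806$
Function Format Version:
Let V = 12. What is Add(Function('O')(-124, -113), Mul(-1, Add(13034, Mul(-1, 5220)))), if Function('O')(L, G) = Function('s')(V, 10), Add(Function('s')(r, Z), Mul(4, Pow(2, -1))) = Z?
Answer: -7806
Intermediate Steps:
Function('s')(r, Z) = Add(-2, Z)
Function('O')(L, G) = 8 (Function('O')(L, G) = Add(-2, 10) = 8)
Add(Function('O')(-124, -113), Mul(-1, Add(13034, Mul(-1, 5220)))) = Add(8, Mul(-1, Add(13034, Mul(-1, 5220)))) = Add(8, Mul(-1, Add(13034, -5220))) = Add(8, Mul(-1, 7814)) = Add(8, -7814) = -7806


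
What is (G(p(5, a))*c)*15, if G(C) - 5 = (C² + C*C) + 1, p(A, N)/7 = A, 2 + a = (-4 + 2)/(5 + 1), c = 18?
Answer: 663120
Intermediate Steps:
a = -7/3 (a = -2 + (-4 + 2)/(5 + 1) = -2 - 2/6 = -2 - 2*⅙ = -2 - ⅓ = -7/3 ≈ -2.3333)
p(A, N) = 7*A
G(C) = 6 + 2*C² (G(C) = 5 + ((C² + C*C) + 1) = 5 + ((C² + C²) + 1) = 5 + (2*C² + 1) = 5 + (1 + 2*C²) = 6 + 2*C²)
(G(p(5, a))*c)*15 = ((6 + 2*(7*5)²)*18)*15 = ((6 + 2*35²)*18)*15 = ((6 + 2*1225)*18)*15 = ((6 + 2450)*18)*15 = (2456*18)*15 = 44208*15 = 663120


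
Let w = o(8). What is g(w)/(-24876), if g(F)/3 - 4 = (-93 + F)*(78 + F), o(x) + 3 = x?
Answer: 1825/2073 ≈ 0.88037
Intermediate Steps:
o(x) = -3 + x
w = 5 (w = -3 + 8 = 5)
g(F) = 12 + 3*(-93 + F)*(78 + F) (g(F) = 12 + 3*((-93 + F)*(78 + F)) = 12 + 3*(-93 + F)*(78 + F))
g(w)/(-24876) = (-21750 - 45*5 + 3*5²)/(-24876) = (-21750 - 225 + 3*25)*(-1/24876) = (-21750 - 225 + 75)*(-1/24876) = -21900*(-1/24876) = 1825/2073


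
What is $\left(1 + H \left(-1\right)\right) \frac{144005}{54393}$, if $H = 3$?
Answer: $- \frac{288010}{54393} \approx -5.295$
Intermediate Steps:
$\left(1 + H \left(-1\right)\right) \frac{144005}{54393} = \left(1 + 3 \left(-1\right)\right) \frac{144005}{54393} = \left(1 - 3\right) 144005 \cdot \frac{1}{54393} = \left(-2\right) \frac{144005}{54393} = - \frac{288010}{54393}$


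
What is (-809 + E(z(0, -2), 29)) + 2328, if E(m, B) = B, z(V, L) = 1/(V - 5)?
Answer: 1548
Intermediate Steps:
z(V, L) = 1/(-5 + V)
(-809 + E(z(0, -2), 29)) + 2328 = (-809 + 29) + 2328 = -780 + 2328 = 1548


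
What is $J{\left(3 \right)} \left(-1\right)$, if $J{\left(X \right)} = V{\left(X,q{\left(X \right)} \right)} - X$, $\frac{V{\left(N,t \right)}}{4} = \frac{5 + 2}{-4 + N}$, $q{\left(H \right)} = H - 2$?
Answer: $31$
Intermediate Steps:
$q{\left(H \right)} = -2 + H$ ($q{\left(H \right)} = H - 2 = -2 + H$)
$V{\left(N,t \right)} = \frac{28}{-4 + N}$ ($V{\left(N,t \right)} = 4 \frac{5 + 2}{-4 + N} = 4 \frac{7}{-4 + N} = \frac{28}{-4 + N}$)
$J{\left(X \right)} = - X + \frac{28}{-4 + X}$ ($J{\left(X \right)} = \frac{28}{-4 + X} - X = - X + \frac{28}{-4 + X}$)
$J{\left(3 \right)} \left(-1\right) = \frac{28 - 3 \left(-4 + 3\right)}{-4 + 3} \left(-1\right) = \frac{28 - 3 \left(-1\right)}{-1} \left(-1\right) = - (28 + 3) \left(-1\right) = \left(-1\right) 31 \left(-1\right) = \left(-31\right) \left(-1\right) = 31$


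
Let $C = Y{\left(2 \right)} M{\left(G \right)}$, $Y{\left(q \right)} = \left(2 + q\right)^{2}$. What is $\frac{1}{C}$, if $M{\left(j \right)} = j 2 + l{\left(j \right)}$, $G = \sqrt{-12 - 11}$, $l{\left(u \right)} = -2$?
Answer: $- \frac{1}{768} - \frac{i \sqrt{23}}{768} \approx -0.0013021 - 0.0062446 i$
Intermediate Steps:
$G = i \sqrt{23}$ ($G = \sqrt{-23} = i \sqrt{23} \approx 4.7958 i$)
$M{\left(j \right)} = -2 + 2 j$ ($M{\left(j \right)} = j 2 - 2 = 2 j - 2 = -2 + 2 j$)
$C = -32 + 32 i \sqrt{23}$ ($C = \left(2 + 2\right)^{2} \left(-2 + 2 i \sqrt{23}\right) = 4^{2} \left(-2 + 2 i \sqrt{23}\right) = 16 \left(-2 + 2 i \sqrt{23}\right) = -32 + 32 i \sqrt{23} \approx -32.0 + 153.47 i$)
$\frac{1}{C} = \frac{1}{-32 + 32 i \sqrt{23}}$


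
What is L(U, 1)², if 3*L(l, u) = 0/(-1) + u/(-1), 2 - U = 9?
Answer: ⅑ ≈ 0.11111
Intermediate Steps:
U = -7 (U = 2 - 1*9 = 2 - 9 = -7)
L(l, u) = -u/3 (L(l, u) = (0/(-1) + u/(-1))/3 = (0*(-1) + u*(-1))/3 = (0 - u)/3 = (-u)/3 = -u/3)
L(U, 1)² = (-⅓*1)² = (-⅓)² = ⅑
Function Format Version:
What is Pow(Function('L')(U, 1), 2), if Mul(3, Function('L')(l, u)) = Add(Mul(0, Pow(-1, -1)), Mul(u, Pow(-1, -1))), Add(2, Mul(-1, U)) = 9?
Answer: Rational(1, 9) ≈ 0.11111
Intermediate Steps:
U = -7 (U = Add(2, Mul(-1, 9)) = Add(2, -9) = -7)
Function('L')(l, u) = Mul(Rational(-1, 3), u) (Function('L')(l, u) = Mul(Rational(1, 3), Add(Mul(0, Pow(-1, -1)), Mul(u, Pow(-1, -1)))) = Mul(Rational(1, 3), Add(Mul(0, -1), Mul(u, -1))) = Mul(Rational(1, 3), Add(0, Mul(-1, u))) = Mul(Rational(1, 3), Mul(-1, u)) = Mul(Rational(-1, 3), u))
Pow(Function('L')(U, 1), 2) = Pow(Mul(Rational(-1, 3), 1), 2) = Pow(Rational(-1, 3), 2) = Rational(1, 9)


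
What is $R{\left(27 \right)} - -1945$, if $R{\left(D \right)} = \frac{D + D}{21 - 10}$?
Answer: $\frac{21449}{11} \approx 1949.9$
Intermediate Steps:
$R{\left(D \right)} = \frac{2 D}{11}$
$R{\left(27 \right)} - -1945 = \frac{2}{11} \cdot 27 - -1945 = \frac{54}{11} + 1945 = \frac{21449}{11}$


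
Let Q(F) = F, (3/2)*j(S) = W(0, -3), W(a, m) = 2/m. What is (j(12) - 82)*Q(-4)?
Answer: 2968/9 ≈ 329.78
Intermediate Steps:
j(S) = -4/9 (j(S) = 2*(2/(-3))/3 = 2*(2*(-1/3))/3 = (2/3)*(-2/3) = -4/9)
(j(12) - 82)*Q(-4) = (-4/9 - 82)*(-4) = -742/9*(-4) = 2968/9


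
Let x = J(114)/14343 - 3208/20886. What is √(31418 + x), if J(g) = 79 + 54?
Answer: √51017828671889/40297 ≈ 177.25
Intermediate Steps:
J(g) = 133
x = -343131/2377523 (x = 133/14343 - 3208/20886 = 133*(1/14343) - 3208*1/20886 = 19/2049 - 1604/10443 = -343131/2377523 ≈ -0.14432)
√(31418 + x) = √(31418 - 343131/2377523) = √(74696674483/2377523) = √51017828671889/40297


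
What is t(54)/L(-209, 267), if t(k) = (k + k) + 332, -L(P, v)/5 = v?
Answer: -88/267 ≈ -0.32959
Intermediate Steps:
L(P, v) = -5*v
t(k) = 332 + 2*k (t(k) = 2*k + 332 = 332 + 2*k)
t(54)/L(-209, 267) = (332 + 2*54)/((-5*267)) = (332 + 108)/(-1335) = 440*(-1/1335) = -88/267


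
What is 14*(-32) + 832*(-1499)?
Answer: -1247616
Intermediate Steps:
14*(-32) + 832*(-1499) = -448 - 1247168 = -1247616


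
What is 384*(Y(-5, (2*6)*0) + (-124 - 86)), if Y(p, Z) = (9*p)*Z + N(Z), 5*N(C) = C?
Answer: -80640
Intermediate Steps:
N(C) = C/5
Y(p, Z) = Z/5 + 9*Z*p (Y(p, Z) = (9*p)*Z + Z/5 = 9*Z*p + Z/5 = Z/5 + 9*Z*p)
384*(Y(-5, (2*6)*0) + (-124 - 86)) = 384*(((2*6)*0)*(1 + 45*(-5))/5 + (-124 - 86)) = 384*((12*0)*(1 - 225)/5 - 210) = 384*((⅕)*0*(-224) - 210) = 384*(0 - 210) = 384*(-210) = -80640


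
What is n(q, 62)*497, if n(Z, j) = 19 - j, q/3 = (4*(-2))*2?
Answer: -21371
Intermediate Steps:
q = -48 (q = 3*((4*(-2))*2) = 3*(-8*2) = 3*(-16) = -48)
n(q, 62)*497 = (19 - 1*62)*497 = (19 - 62)*497 = -43*497 = -21371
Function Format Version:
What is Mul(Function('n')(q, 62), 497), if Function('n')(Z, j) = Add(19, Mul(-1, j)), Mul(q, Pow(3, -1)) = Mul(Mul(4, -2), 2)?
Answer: -21371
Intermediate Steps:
q = -48 (q = Mul(3, Mul(Mul(4, -2), 2)) = Mul(3, Mul(-8, 2)) = Mul(3, -16) = -48)
Mul(Function('n')(q, 62), 497) = Mul(Add(19, Mul(-1, 62)), 497) = Mul(Add(19, -62), 497) = Mul(-43, 497) = -21371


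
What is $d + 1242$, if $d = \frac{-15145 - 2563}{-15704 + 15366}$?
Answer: $\frac{218752}{169} \approx 1294.4$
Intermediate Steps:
$d = \frac{8854}{169}$ ($d = - \frac{17708}{-338} = \left(-17708\right) \left(- \frac{1}{338}\right) = \frac{8854}{169} \approx 52.391$)
$d + 1242 = \frac{8854}{169} + 1242 = \frac{218752}{169}$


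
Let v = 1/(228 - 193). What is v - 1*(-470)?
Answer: 16451/35 ≈ 470.03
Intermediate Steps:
v = 1/35 ≈ 0.028571
v - 1*(-470) = 1/35 - 1*(-470) = 1/35 + 470 = 16451/35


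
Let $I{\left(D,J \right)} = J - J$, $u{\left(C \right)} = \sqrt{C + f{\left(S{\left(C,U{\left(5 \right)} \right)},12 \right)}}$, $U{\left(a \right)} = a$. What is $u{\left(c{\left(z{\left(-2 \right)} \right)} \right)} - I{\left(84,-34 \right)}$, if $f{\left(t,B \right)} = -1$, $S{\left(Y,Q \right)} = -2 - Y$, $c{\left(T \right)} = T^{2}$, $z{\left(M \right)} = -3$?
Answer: $2 \sqrt{2} \approx 2.8284$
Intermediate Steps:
$u{\left(C \right)} = \sqrt{-1 + C}$ ($u{\left(C \right)} = \sqrt{C - 1} = \sqrt{-1 + C}$)
$I{\left(D,J \right)} = 0$
$u{\left(c{\left(z{\left(-2 \right)} \right)} \right)} - I{\left(84,-34 \right)} = \sqrt{-1 + \left(-3\right)^{2}} - 0 = \sqrt{-1 + 9} + 0 = \sqrt{8} + 0 = 2 \sqrt{2} + 0 = 2 \sqrt{2}$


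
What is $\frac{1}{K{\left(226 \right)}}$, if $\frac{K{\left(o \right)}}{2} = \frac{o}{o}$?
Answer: $\frac{1}{2} \approx 0.5$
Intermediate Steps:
$K{\left(o \right)} = 2$ ($K{\left(o \right)} = 2 \frac{o}{o} = 2 \cdot 1 = 2$)
$\frac{1}{K{\left(226 \right)}} = \frac{1}{2}$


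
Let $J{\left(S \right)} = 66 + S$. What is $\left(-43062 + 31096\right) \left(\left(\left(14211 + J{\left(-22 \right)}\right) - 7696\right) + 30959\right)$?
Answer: $-448940388$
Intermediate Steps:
$\left(-43062 + 31096\right) \left(\left(\left(14211 + J{\left(-22 \right)}\right) - 7696\right) + 30959\right) = \left(-43062 + 31096\right) \left(\left(\left(14211 + \left(66 - 22\right)\right) - 7696\right) + 30959\right) = - 11966 \left(\left(\left(14211 + 44\right) - 7696\right) + 30959\right) = - 11966 \left(\left(14255 - 7696\right) + 30959\right) = - 11966 \left(6559 + 30959\right) = \left(-11966\right) 37518 = -448940388$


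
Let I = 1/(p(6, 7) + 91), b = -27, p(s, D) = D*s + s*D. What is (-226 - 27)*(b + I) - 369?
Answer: 1130597/175 ≈ 6460.6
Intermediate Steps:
p(s, D) = 2*D*s (p(s, D) = D*s + D*s = 2*D*s)
I = 1/175 (I = 1/(2*7*6 + 91) = 1/(84 + 91) = 1/175 ≈ 0.0057143)
(-226 - 27)*(b + I) - 369 = (-226 - 27)*(-27 + 1/175) - 369 = -253*(-4724/175) - 369 = 1195172/175 - 369 = 1130597/175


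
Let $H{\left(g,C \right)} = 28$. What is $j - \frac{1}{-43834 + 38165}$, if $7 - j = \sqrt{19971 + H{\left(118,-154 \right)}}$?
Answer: $\frac{39684}{5669} - \sqrt{19999} \approx -134.42$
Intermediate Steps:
$j = 7 - \sqrt{19999}$ ($j = 7 - \sqrt{19971 + 28} = 7 - \sqrt{19999} \approx -134.42$)
$j - \frac{1}{-43834 + 38165} = \left(7 - \sqrt{19999}\right) - \frac{1}{-43834 + 38165} = \left(7 - \sqrt{19999}\right) - \frac{1}{-5669} = \left(7 - \sqrt{19999}\right) - - \frac{1}{5669} = \left(7 - \sqrt{19999}\right) + \frac{1}{5669} = \frac{39684}{5669} - \sqrt{19999}$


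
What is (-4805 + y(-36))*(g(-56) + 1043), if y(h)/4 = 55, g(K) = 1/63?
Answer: -43040050/9 ≈ -4.7822e+6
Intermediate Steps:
g(K) = 1/63
y(h) = 220 (y(h) = 4*55 = 220)
(-4805 + y(-36))*(g(-56) + 1043) = (-4805 + 220)*(1/63 + 1043) = -4585*65710/63 = -43040050/9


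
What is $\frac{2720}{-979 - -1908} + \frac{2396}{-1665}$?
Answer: $\frac{2302916}{1546785} \approx 1.4888$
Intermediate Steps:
$\frac{2720}{-979 - -1908} + \frac{2396}{-1665} = \frac{2720}{-979 + 1908} + 2396 \left(- \frac{1}{1665}\right) = \frac{2720}{929} - \frac{2396}{1665} = \frac{2302916}{1546785}$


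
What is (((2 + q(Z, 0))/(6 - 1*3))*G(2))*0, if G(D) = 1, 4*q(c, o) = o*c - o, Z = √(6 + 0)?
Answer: 0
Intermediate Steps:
Z = √6 ≈ 2.4495
q(c, o) = -o/4 + c*o/4 (q(c, o) = (o*c - o)/4 = (c*o - o)/4 = (-o + c*o)/4 = -o/4 + c*o/4)
(((2 + q(Z, 0))/(6 - 1*3))*G(2))*0 = (((2 + (¼)*0*(-1 + √6))/(6 - 1*3))*1)*0 = (((2 + 0)/(6 - 3))*1)*0 = ((2/3)*1)*0 = ((2*(⅓))*1)*0 = ((⅔)*1)*0 = (⅔)*0 = 0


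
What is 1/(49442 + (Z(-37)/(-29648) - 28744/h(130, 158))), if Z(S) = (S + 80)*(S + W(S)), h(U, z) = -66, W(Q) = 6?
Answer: 978384/48799406773 ≈ 2.0049e-5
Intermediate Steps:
Z(S) = (6 + S)*(80 + S) (Z(S) = (S + 80)*(S + 6) = (80 + S)*(6 + S) = (6 + S)*(80 + S))
1/(49442 + (Z(-37)/(-29648) - 28744/h(130, 158))) = 1/(49442 + ((480 + (-37)² + 86*(-37))/(-29648) - 28744/(-66))) = 1/(49442 + ((480 + 1369 - 3182)*(-1/29648) - 28744*(-1/66))) = 1/(49442 + (-1333*(-1/29648) + 14372/33)) = 1/(49442 + (1333/29648 + 14372/33)) = 1/(49442 + 426145045/978384) = 1/(48799406773/978384) = 978384/48799406773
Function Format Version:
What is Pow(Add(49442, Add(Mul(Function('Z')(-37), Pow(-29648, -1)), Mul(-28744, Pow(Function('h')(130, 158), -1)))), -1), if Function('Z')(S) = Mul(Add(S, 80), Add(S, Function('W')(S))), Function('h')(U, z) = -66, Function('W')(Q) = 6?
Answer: Rational(978384, 48799406773) ≈ 2.0049e-5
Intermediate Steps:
Function('Z')(S) = Mul(Add(6, S), Add(80, S)) (Function('Z')(S) = Mul(Add(S, 80), Add(S, 6)) = Mul(Add(80, S), Add(6, S)) = Mul(Add(6, S), Add(80, S)))
Pow(Add(49442, Add(Mul(Function('Z')(-37), Pow(-29648, -1)), Mul(-28744, Pow(Function('h')(130, 158), -1)))), -1) = Pow(Add(49442, Add(Mul(Add(480, Pow(-37, 2), Mul(86, -37)), Pow(-29648, -1)), Mul(-28744, Pow(-66, -1)))), -1) = Pow(Add(49442, Add(Mul(Add(480, 1369, -3182), Rational(-1, 29648)), Mul(-28744, Rational(-1, 66)))), -1) = Pow(Add(49442, Add(Mul(-1333, Rational(-1, 29648)), Rational(14372, 33))), -1) = Pow(Add(49442, Add(Rational(1333, 29648), Rational(14372, 33))), -1) = Pow(Add(49442, Rational(426145045, 978384)), -1) = Pow(Rational(48799406773, 978384), -1) = Rational(978384, 48799406773)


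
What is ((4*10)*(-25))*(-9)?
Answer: 9000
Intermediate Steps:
((4*10)*(-25))*(-9) = (40*(-25))*(-9) = -1000*(-9) = 9000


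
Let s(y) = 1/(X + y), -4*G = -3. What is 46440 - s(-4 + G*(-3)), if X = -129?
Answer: 25124044/541 ≈ 46440.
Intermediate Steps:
G = ¾ (G = -¼*(-3) = ¾ ≈ 0.75000)
s(y) = 1/(-129 + y)
46440 - s(-4 + G*(-3)) = 46440 - 1/(-129 + (-4 + (¾)*(-3))) = 46440 - 1/(-129 + (-4 - 9/4)) = 46440 - 1/(-129 - 25/4) = 46440 - 1/(-541/4) = 46440 - 1*(-4/541) = 46440 + 4/541 = 25124044/541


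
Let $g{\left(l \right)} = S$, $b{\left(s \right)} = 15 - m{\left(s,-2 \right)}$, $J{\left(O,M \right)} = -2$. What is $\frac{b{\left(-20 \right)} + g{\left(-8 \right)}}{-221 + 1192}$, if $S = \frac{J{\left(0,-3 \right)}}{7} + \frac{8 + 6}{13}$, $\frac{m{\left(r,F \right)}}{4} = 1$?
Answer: $\frac{1073}{88361} \approx 0.012143$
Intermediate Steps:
$m{\left(r,F \right)} = 4$ ($m{\left(r,F \right)} = 4 \cdot 1 = 4$)
$b{\left(s \right)} = 11$ ($b{\left(s \right)} = 15 - 4 = 11$)
$S = \frac{72}{91}$ ($S = - \frac{2}{7} + \frac{8 + 6}{13} = \left(-2\right) \frac{1}{7} + 14 \cdot \frac{1}{13} = - \frac{2}{7} + \frac{14}{13} = \frac{72}{91} \approx 0.79121$)
$g{\left(l \right)} = \frac{72}{91}$
$\frac{b{\left(-20 \right)} + g{\left(-8 \right)}}{-221 + 1192} = \frac{11 + \frac{72}{91}}{-221 + 1192} = \frac{1}{971} \cdot \frac{1073}{91} = \frac{1073}{88361}$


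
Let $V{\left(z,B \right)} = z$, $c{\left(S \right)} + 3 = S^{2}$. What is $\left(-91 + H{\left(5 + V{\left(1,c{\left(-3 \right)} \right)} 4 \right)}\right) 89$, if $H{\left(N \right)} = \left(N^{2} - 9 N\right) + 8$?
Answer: $-7387$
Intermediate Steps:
$c{\left(S \right)} = -3 + S^{2}$
$H{\left(N \right)} = 8 + N^{2} - 9 N$
$\left(-91 + H{\left(5 + V{\left(1,c{\left(-3 \right)} \right)} 4 \right)}\right) 89 = \left(-91 + \left(8 + \left(5 + 1 \cdot 4\right)^{2} - 9 \left(5 + 1 \cdot 4\right)\right)\right) 89 = \left(-91 + \left(8 + \left(5 + 4\right)^{2} - 9 \left(5 + 4\right)\right)\right) 89 = \left(-91 + \left(8 + 9^{2} - 81\right)\right) 89 = \left(-91 + \left(8 + 81 - 81\right)\right) 89 = \left(-91 + 8\right) 89 = \left(-83\right) 89 = -7387$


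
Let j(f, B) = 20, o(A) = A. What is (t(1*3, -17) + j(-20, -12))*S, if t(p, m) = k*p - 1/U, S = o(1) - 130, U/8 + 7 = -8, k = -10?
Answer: 51557/40 ≈ 1288.9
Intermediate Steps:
U = -120 (U = -56 + 8*(-8) = -56 - 64 = -120)
S = -129 (S = 1 - 130 = -129)
t(p, m) = 1/120 - 10*p (t(p, m) = -10*p - 1/(-120) = -10*p - 1*(-1/120) = -10*p + 1/120 = 1/120 - 10*p)
(t(1*3, -17) + j(-20, -12))*S = ((1/120 - 10*3) + 20)*(-129) = ((1/120 - 30) + 20)*(-129) = (-3599/120 + 20)*(-129) = -1199/120*(-129) = 51557/40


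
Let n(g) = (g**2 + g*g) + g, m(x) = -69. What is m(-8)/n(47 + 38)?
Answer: -23/4845 ≈ -0.0047472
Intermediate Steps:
n(g) = g + 2*g**2 (n(g) = (g**2 + g**2) + g = 2*g**2 + g = g + 2*g**2)
m(-8)/n(47 + 38) = -69*1/((1 + 2*(47 + 38))*(47 + 38)) = -69*1/(85*(1 + 2*85)) = -69*1/(85*(1 + 170)) = -69/(85*171) = -69/14535 = -69*1/14535 = -23/4845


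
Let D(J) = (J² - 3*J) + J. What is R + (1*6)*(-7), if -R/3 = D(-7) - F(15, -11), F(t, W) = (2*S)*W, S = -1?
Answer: -165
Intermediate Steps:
D(J) = J² - 2*J
F(t, W) = -2*W (F(t, W) = (2*(-1))*W = -2*W)
R = -123 (R = -3*(-7*(-2 - 7) - (-2)*(-11)) = -3*(-7*(-9) - 1*22) = -3*(63 - 22) = -3*41 = -123)
R + (1*6)*(-7) = -123 + (1*6)*(-7) = -123 + 6*(-7) = -123 - 42 = -165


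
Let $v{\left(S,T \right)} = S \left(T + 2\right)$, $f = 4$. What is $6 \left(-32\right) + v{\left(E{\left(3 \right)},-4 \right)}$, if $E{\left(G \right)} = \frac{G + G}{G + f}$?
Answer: $- \frac{1356}{7} \approx -193.71$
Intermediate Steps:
$E{\left(G \right)} = \frac{2 G}{4 + G}$ ($E{\left(G \right)} = \frac{G + G}{G + 4} = \frac{2 G}{4 + G}$)
$v{\left(S,T \right)} = S \left(2 + T\right)$
$6 \left(-32\right) + v{\left(E{\left(3 \right)},-4 \right)} = 6 \left(-32\right) + 2 \cdot 3 \frac{1}{4 + 3} \left(2 - 4\right) = -192 + 2 \cdot 3 \cdot \frac{1}{7} \left(-2\right) = -192 + \frac{6}{7} \left(-2\right) = -192 - \frac{12}{7} = - \frac{1356}{7}$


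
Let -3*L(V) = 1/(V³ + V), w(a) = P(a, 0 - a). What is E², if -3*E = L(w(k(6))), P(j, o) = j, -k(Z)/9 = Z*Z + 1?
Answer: 1/110448100911528900 ≈ 9.0540e-18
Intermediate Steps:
k(Z) = -9 - 9*Z² (k(Z) = -9*(Z*Z + 1) = -9*(Z² + 1) = -9*(1 + Z²) = -9 - 9*Z²)
w(a) = a
L(V) = -1/(3*(V + V³)) (L(V) = -1/(3*(V³ + V)) = -1/(3*(V + V³)))
E = -1/332337330 (E = -(-1)/(9*(-9 - 9*6²)*(1 + (-9 - 9*6²)²)) = -(-1)/(9*(-9 - 9*36)*(1 + (-9 - 9*36)²)) = -(-1)/(9*(-9 - 324)*(1 + (-9 - 324)²)) = -(-1)/(9*(-333)*(1 + (-333)²)) = -(-1)*(-1)/(9*333*(1 + 110889)) = -(-1)*(-1)/(9*333*110890) = -⅓*1/110779110 = -1/332337330 ≈ -3.0090e-9)
E² = (-1/332337330)² = 1/110448100911528900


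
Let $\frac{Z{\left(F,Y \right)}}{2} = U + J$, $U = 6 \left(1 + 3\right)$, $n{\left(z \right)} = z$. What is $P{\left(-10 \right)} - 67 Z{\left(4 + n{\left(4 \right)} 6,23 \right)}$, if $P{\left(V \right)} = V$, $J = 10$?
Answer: $-4566$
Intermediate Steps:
$U = 24$ ($U = 6 \cdot 4 = 24$)
$Z{\left(F,Y \right)} = 68$ ($Z{\left(F,Y \right)} = 2 \left(24 + 10\right) = 2 \cdot 34 = 68$)
$P{\left(-10 \right)} - 67 Z{\left(4 + n{\left(4 \right)} 6,23 \right)} = -10 - 4556 = -4566$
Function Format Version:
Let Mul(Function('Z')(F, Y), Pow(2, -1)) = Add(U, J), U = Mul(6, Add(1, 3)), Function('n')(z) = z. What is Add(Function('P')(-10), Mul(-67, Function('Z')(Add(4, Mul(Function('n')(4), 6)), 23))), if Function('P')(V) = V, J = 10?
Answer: -4566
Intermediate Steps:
U = 24 (U = Mul(6, 4) = 24)
Function('Z')(F, Y) = 68 (Function('Z')(F, Y) = Mul(2, Add(24, 10)) = Mul(2, 34) = 68)
Add(Function('P')(-10), Mul(-67, Function('Z')(Add(4, Mul(Function('n')(4), 6)), 23))) = Add(-10, Mul(-67, 68)) = Add(-10, -4556) = -4566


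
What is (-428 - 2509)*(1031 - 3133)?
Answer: 6173574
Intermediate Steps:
(-428 - 2509)*(1031 - 3133) = -2937*(-2102) = 6173574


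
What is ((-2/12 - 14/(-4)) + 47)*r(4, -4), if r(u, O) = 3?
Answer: 151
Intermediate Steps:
((-2/12 - 14/(-4)) + 47)*r(4, -4) = ((-2/12 - 14/(-4)) + 47)*3 = ((-2*1/12 - 14*(-1/4)) + 47)*3 = ((-1/6 + 7/2) + 47)*3 = (10/3 + 47)*3 = (151/3)*3 = 151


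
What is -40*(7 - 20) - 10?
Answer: 510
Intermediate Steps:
-40*(7 - 20) - 10 = -40*(-13) - 10 = 520 - 10 = 510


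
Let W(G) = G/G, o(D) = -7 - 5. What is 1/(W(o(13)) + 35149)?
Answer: 1/35150 ≈ 2.8449e-5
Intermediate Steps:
o(D) = -12
W(G) = 1
1/(W(o(13)) + 35149) = 1/(1 + 35149) = 1/35150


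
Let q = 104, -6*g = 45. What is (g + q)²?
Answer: 37249/4 ≈ 9312.3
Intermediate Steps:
g = -15/2 (g = -⅙*45 = -15/2 ≈ -7.5000)
(g + q)² = (-15/2 + 104)² = (193/2)² = 37249/4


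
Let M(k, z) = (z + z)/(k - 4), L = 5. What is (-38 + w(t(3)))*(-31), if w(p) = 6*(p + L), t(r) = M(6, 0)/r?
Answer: 248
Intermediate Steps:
M(k, z) = 2*z/(-4 + k) (M(k, z) = (2*z)/(-4 + k) = 2*z/(-4 + k))
t(r) = 0 (t(r) = (2*0/(-4 + 6))/r = (2*0/2)/r = (2*0*(½))/r = 0/r = 0)
w(p) = 30 + 6*p (w(p) = 6*(p + 5) = 6*(5 + p) = 30 + 6*p)
(-38 + w(t(3)))*(-31) = (-38 + (30 + 6*0))*(-31) = (-38 + (30 + 0))*(-31) = (-38 + 30)*(-31) = -8*(-31) = 248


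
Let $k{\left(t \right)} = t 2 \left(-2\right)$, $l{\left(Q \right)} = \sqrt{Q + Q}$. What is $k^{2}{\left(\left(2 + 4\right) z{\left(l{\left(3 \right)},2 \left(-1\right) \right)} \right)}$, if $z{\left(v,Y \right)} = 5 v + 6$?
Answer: $107136 + 34560 \sqrt{6} \approx 1.9179 \cdot 10^{5}$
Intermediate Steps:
$l{\left(Q \right)} = \sqrt{2} \sqrt{Q}$ ($l{\left(Q \right)} = \sqrt{2 Q} = \sqrt{2} \sqrt{Q}$)
$z{\left(v,Y \right)} = 6 + 5 v$
$k{\left(t \right)} = - 4 t$ ($k{\left(t \right)} = 2 t \left(-2\right) = - 4 t$)
$k^{2}{\left(\left(2 + 4\right) z{\left(l{\left(3 \right)},2 \left(-1\right) \right)} \right)} = \left(- 4 \left(2 + 4\right) \left(6 + 5 \sqrt{2} \sqrt{3}\right)\right)^{2} = \left(- 4 \cdot 6 \left(6 + 5 \sqrt{6}\right)\right)^{2} = \left(- 4 \left(36 + 30 \sqrt{6}\right)\right)^{2} = \left(-144 - 120 \sqrt{6}\right)^{2}$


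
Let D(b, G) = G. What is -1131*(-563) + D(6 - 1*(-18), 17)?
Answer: 636770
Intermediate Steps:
-1131*(-563) + D(6 - 1*(-18), 17) = -1131*(-563) + 17 = 636753 + 17 = 636770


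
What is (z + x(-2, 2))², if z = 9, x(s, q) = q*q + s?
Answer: 121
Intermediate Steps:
x(s, q) = s + q² (x(s, q) = q² + s = s + q²)
(z + x(-2, 2))² = (9 + (-2 + 2²))² = (9 + (-2 + 4))² = (9 + 2)² = 11² = 121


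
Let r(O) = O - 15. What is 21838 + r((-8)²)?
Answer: 21887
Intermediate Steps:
r(O) = -15 + O
21838 + r((-8)²) = 21838 + (-15 + (-8)²) = 21838 + (-15 + 64) = 21838 + 49 = 21887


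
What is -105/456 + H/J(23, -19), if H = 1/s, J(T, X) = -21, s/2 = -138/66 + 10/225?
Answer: -235645/1077832 ≈ -0.21863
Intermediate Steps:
s = -2026/495 (s = 2*(-138/66 + 10/225) = 2*(-138*1/66 + 10*(1/225)) = 2*(-23/11 + 2/45) = 2*(-1013/495) = -2026/495 ≈ -4.0929)
H = -495/2026 (H = 1/(-2026/495) = -495/2026 ≈ -0.24432)
-105/456 + H/J(23, -19) = -105/456 - 495/2026/(-21) = -105*1/456 - 495/2026*(-1/21) = -35/152 + 165/14182 = -235645/1077832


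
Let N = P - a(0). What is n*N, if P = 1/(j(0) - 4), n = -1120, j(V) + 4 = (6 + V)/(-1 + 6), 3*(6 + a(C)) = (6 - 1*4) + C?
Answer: -296240/51 ≈ -5808.6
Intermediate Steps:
a(C) = -16/3 + C/3 (a(C) = -6 + ((6 - 1*4) + C)/3 = -6 + ((6 - 4) + C)/3 = -6 + (2 + C)/3 = -6 + (⅔ + C/3) = -16/3 + C/3)
j(V) = -14/5 + V/5 (j(V) = -4 + (6 + V)/(-1 + 6) = -4 + (6 + V)/5 = -4 + (6 + V)*(⅕) = -4 + (6/5 + V/5) = -14/5 + V/5)
P = -5/34 (P = 1/((-14/5 + (⅕)*0) - 4) = 1/((-14/5 + 0) - 4) = 1/(-14/5 - 4) = 1/(-34/5) = -5/34 ≈ -0.14706)
N = 529/102 (N = -5/34 - (-16/3 + (⅓)*0) = -5/34 - (-16/3 + 0) = -5/34 - 1*(-16/3) = -5/34 + 16/3 = 529/102 ≈ 5.1863)
n*N = -1120*529/102 = -296240/51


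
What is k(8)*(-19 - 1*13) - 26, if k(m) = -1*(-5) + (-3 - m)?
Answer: 166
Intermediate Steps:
k(m) = 2 - m (k(m) = 5 + (-3 - m) = 2 - m)
k(8)*(-19 - 1*13) - 26 = (2 - 1*8)*(-19 - 1*13) - 26 = (2 - 8)*(-19 - 13) - 26 = -6*(-32) - 26 = 192 - 26 = 166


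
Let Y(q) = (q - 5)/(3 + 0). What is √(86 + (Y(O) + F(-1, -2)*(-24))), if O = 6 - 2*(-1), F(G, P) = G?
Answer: √111 ≈ 10.536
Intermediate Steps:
O = 8 (O = 6 + 2 = 8)
Y(q) = -5/3 + q/3 (Y(q) = (-5 + q)/3 = (-5 + q)*(⅓) = -5/3 + q/3)
√(86 + (Y(O) + F(-1, -2)*(-24))) = √(86 + ((-5/3 + (⅓)*8) - 1*(-24))) = √(86 + ((-5/3 + 8/3) + 24)) = √(86 + (1 + 24)) = √(86 + 25) = √111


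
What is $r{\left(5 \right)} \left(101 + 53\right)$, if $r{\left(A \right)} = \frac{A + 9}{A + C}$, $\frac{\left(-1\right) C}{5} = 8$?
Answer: $- \frac{308}{5} \approx -61.6$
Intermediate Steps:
$C = -40$ ($C = \left(-5\right) 8 = -40$)
$r{\left(A \right)} = \frac{9 + A}{-40 + A}$ ($r{\left(A \right)} = \frac{A + 9}{A - 40} = \frac{9 + A}{-40 + A}$)
$r{\left(5 \right)} \left(101 + 53\right) = \frac{9 + 5}{-40 + 5} \left(101 + 53\right) = \frac{1}{-35} \cdot 14 \cdot 154 = \left(- \frac{1}{35}\right) 14 \cdot 154 = \left(- \frac{2}{5}\right) 154 = - \frac{308}{5}$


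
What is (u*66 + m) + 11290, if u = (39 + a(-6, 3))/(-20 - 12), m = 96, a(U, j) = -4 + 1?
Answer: 45247/4 ≈ 11312.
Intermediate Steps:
a(U, j) = -3
u = -9/8 (u = (39 - 3)/(-20 - 12) = 36/(-32) = 36*(-1/32) = -9/8 ≈ -1.1250)
(u*66 + m) + 11290 = (-9/8*66 + 96) + 11290 = (-297/4 + 96) + 11290 = 87/4 + 11290 = 45247/4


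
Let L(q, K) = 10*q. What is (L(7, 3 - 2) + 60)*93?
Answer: 12090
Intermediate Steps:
(L(7, 3 - 2) + 60)*93 = (10*7 + 60)*93 = (70 + 60)*93 = 130*93 = 12090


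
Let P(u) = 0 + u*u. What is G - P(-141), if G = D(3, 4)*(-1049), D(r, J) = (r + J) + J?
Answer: -31420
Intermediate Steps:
P(u) = u² (P(u) = 0 + u² = u²)
D(r, J) = r + 2*J (D(r, J) = (J + r) + J = r + 2*J)
G = -11539 (G = (3 + 2*4)*(-1049) = (3 + 8)*(-1049) = 11*(-1049) = -11539)
G - P(-141) = -11539 - 1*(-141)² = -11539 - 1*19881 = -11539 - 19881 = -31420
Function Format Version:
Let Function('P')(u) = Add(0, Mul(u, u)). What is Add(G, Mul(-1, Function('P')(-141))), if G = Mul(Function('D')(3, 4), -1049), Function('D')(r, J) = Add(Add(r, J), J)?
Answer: -31420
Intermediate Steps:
Function('P')(u) = Pow(u, 2) (Function('P')(u) = Add(0, Pow(u, 2)) = Pow(u, 2))
Function('D')(r, J) = Add(r, Mul(2, J)) (Function('D')(r, J) = Add(Add(J, r), J) = Add(r, Mul(2, J)))
G = -11539 (G = Mul(Add(3, Mul(2, 4)), -1049) = Mul(Add(3, 8), -1049) = Mul(11, -1049) = -11539)
Add(G, Mul(-1, Function('P')(-141))) = Add(-11539, Mul(-1, Pow(-141, 2))) = Add(-11539, Mul(-1, 19881)) = Add(-11539, -19881) = -31420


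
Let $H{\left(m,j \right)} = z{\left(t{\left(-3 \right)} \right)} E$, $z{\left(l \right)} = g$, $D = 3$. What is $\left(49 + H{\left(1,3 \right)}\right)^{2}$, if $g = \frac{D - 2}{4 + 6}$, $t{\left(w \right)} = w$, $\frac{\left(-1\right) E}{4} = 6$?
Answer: $\frac{54289}{25} \approx 2171.6$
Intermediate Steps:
$E = -24$ ($E = \left(-4\right) 6 = -24$)
$g = \frac{1}{10}$ ($g = \frac{3 - 2}{4 + 6} = 1 \cdot \frac{1}{10} = \frac{1}{10} \approx 0.1$)
$z{\left(l \right)} = \frac{1}{10}$
$H{\left(m,j \right)} = - \frac{12}{5}$ ($H{\left(m,j \right)} = \frac{1}{10} \left(-24\right) = - \frac{12}{5}$)
$\left(49 + H{\left(1,3 \right)}\right)^{2} = \left(49 - \frac{12}{5}\right)^{2} = \left(\frac{233}{5}\right)^{2} = \frac{54289}{25}$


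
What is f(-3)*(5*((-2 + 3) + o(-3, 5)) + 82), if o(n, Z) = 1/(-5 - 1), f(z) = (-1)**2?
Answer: 517/6 ≈ 86.167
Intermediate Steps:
f(z) = 1
o(n, Z) = -1/6 (o(n, Z) = 1/(-6) = -1/6)
f(-3)*(5*((-2 + 3) + o(-3, 5)) + 82) = 1*(5*((-2 + 3) - 1/6) + 82) = 1*(5*(1 - 1/6) + 82) = 1*(5*(5/6) + 82) = 1*(25/6 + 82) = 1*(517/6) = 517/6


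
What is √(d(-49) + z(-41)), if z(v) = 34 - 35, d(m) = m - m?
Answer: I ≈ 1.0*I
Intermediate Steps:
d(m) = 0
z(v) = -1
√(d(-49) + z(-41)) = √(0 - 1) = √(-1) = I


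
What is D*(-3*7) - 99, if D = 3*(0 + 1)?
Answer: -162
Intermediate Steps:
D = 3 (D = 3*1 = 3)
D*(-3*7) - 99 = 3*(-3*7) - 99 = 3*(-21) - 99 = -63 - 99 = -162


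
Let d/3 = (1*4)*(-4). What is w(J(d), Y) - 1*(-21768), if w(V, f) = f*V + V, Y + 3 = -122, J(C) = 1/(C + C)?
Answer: 522463/24 ≈ 21769.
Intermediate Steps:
d = -48 (d = 3*((1*4)*(-4)) = 3*(4*(-4)) = 3*(-16) = -48)
J(C) = 1/(2*C)
Y = -125 (Y = -3 - 122 = -125)
w(V, f) = V + V*f (w(V, f) = V*f + V = V + V*f)
w(J(d), Y) - 1*(-21768) = ((½)/(-48))*(1 - 125) - 1*(-21768) = ((½)*(-1/48))*(-124) + 21768 = -1/96*(-124) + 21768 = 31/24 + 21768 = 522463/24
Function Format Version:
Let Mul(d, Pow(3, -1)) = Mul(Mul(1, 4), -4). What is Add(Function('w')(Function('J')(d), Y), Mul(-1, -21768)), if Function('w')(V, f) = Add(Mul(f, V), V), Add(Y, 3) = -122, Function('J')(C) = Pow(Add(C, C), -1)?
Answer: Rational(522463, 24) ≈ 21769.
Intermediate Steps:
d = -48 (d = Mul(3, Mul(Mul(1, 4), -4)) = Mul(3, Mul(4, -4)) = Mul(3, -16) = -48)
Function('J')(C) = Mul(Rational(1, 2), Pow(C, -1)) (Function('J')(C) = Pow(Mul(2, C), -1) = Mul(Rational(1, 2), Pow(C, -1)))
Y = -125 (Y = Add(-3, -122) = -125)
Function('w')(V, f) = Add(V, Mul(V, f)) (Function('w')(V, f) = Add(Mul(V, f), V) = Add(V, Mul(V, f)))
Add(Function('w')(Function('J')(d), Y), Mul(-1, -21768)) = Add(Mul(Mul(Rational(1, 2), Pow(-48, -1)), Add(1, -125)), Mul(-1, -21768)) = Add(Mul(Mul(Rational(1, 2), Rational(-1, 48)), -124), 21768) = Add(Mul(Rational(-1, 96), -124), 21768) = Add(Rational(31, 24), 21768) = Rational(522463, 24)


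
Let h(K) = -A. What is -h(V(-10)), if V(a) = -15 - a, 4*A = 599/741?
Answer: 599/2964 ≈ 0.20209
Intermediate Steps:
A = 599/2964 (A = (599/741)/4 = (599*(1/741))/4 = (¼)*(599/741) = 599/2964 ≈ 0.20209)
h(K) = -599/2964 (h(K) = -1*599/2964 = -599/2964)
-h(V(-10)) = -1*(-599/2964) = 599/2964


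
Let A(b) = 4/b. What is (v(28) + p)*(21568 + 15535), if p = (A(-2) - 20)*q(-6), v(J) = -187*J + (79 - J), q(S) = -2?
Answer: -190746523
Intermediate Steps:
v(J) = 79 - 188*J
p = 44 (p = (4/(-2) - 20)*(-2) = (4*(-½) - 20)*(-2) = (-2 - 20)*(-2) = -22*(-2) = 44)
(v(28) + p)*(21568 + 15535) = ((79 - 188*28) + 44)*(21568 + 15535) = ((79 - 5264) + 44)*37103 = (-5185 + 44)*37103 = -5141*37103 = -190746523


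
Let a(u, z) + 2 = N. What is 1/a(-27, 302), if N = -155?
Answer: -1/157 ≈ -0.0063694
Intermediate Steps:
a(u, z) = -157 (a(u, z) = -2 - 155 = -157)
1/a(-27, 302) = 1/(-157) = -1/157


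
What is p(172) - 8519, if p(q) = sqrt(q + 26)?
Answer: -8519 + 3*sqrt(22) ≈ -8504.9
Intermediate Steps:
p(q) = sqrt(26 + q)
p(172) - 8519 = sqrt(26 + 172) - 8519 = sqrt(198) - 8519 = 3*sqrt(22) - 8519 = -8519 + 3*sqrt(22)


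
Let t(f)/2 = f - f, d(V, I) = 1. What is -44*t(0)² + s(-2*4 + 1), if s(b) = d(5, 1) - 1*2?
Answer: -1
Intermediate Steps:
s(b) = -1 (s(b) = 1 - 1*2 = 1 - 2 = -1)
t(f) = 0 (t(f) = 2*(f - f) = 2*0 = 0)
-44*t(0)² + s(-2*4 + 1) = -44*0² - 1 = -44*0 - 1 = 0 - 1 = -1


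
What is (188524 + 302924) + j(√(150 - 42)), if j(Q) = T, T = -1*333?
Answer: 491115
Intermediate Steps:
T = -333
j(Q) = -333
(188524 + 302924) + j(√(150 - 42)) = (188524 + 302924) - 333 = 491448 - 333 = 491115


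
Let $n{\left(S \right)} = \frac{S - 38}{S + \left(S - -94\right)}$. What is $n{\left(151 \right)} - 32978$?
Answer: $- \frac{13059175}{396} \approx -32978.0$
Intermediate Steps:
$n{\left(S \right)} = \frac{-38 + S}{94 + 2 S}$ ($n{\left(S \right)} = \frac{-38 + S}{S + \left(S + 94\right)} = \frac{-38 + S}{S + \left(94 + S\right)} = \frac{-38 + S}{94 + 2 S}$)
$n{\left(151 \right)} - 32978 = \frac{-38 + 151}{2 \left(47 + 151\right)} - 32978 = \frac{1}{2} \cdot \frac{1}{198} \cdot 113 - 32978 = \frac{113}{396} - 32978 = - \frac{13059175}{396}$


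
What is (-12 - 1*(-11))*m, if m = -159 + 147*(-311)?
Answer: 45876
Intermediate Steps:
m = -45876 (m = -159 - 45717 = -45876)
(-12 - 1*(-11))*m = (-12 - 1*(-11))*(-45876) = (-12 + 11)*(-45876) = -1*(-45876) = 45876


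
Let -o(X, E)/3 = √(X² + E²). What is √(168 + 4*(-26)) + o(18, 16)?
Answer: 8 - 6*√145 ≈ -64.250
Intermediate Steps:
o(X, E) = -3*√(E² + X²) (o(X, E) = -3*√(X² + E²) = -3*√(E² + X²))
√(168 + 4*(-26)) + o(18, 16) = √(168 + 4*(-26)) - 3*√(16² + 18²) = √(168 - 104) - 3*√(256 + 324) = √64 - 6*√145 = 8 - 6*√145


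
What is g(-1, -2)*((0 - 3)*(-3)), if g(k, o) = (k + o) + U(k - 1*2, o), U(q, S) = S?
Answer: -45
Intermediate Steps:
g(k, o) = k + 2*o (g(k, o) = (k + o) + o = k + 2*o)
g(-1, -2)*((0 - 3)*(-3)) = (-1 + 2*(-2))*((0 - 3)*(-3)) = (-1 - 4)*(-3*(-3)) = -5*9 = -45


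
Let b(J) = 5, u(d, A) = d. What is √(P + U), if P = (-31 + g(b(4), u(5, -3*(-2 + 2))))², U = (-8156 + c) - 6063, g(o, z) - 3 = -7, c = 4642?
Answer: 12*I*√58 ≈ 91.389*I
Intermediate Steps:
g(o, z) = -4 (g(o, z) = 3 - 7 = -4)
U = -9577 (U = (-8156 + 4642) - 6063 = -3514 - 6063 = -9577)
P = 1225 (P = (-31 - 4)² = (-35)² = 1225)
√(P + U) = √(1225 - 9577) = √(-8352) = 12*I*√58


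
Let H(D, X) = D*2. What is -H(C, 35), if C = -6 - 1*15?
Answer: 42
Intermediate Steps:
C = -21 (C = -6 - 15 = -21)
H(D, X) = 2*D
-H(C, 35) = -2*(-21) = -1*(-42) = 42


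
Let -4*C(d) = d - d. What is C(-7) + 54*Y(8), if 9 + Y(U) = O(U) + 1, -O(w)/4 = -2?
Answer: 0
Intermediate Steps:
O(w) = 8 (O(w) = -4*(-2) = 8)
Y(U) = 0 (Y(U) = -9 + (8 + 1) = -9 + 9 = 0)
C(d) = 0 (C(d) = -(d - d)/4 = -¼*0 = 0)
C(-7) + 54*Y(8) = 0 + 54*0 = 0 + 0 = 0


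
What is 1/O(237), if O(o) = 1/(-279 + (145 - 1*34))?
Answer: -168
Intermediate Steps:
O(o) = -1/168 (O(o) = 1/(-279 + (145 - 34)) = 1/(-279 + 111) = 1/(-168) = -1/168)
1/O(237) = 1/(-1/168) = -168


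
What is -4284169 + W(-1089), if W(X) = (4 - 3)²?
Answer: -4284168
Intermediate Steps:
W(X) = 1 (W(X) = 1² = 1)
-4284169 + W(-1089) = -4284169 + 1 = -4284168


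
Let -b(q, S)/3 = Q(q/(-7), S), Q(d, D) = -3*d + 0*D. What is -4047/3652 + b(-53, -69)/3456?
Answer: -2671195/2454144 ≈ -1.0884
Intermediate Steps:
Q(d, D) = -3*d (Q(d, D) = -3*d + 0 = -3*d)
b(q, S) = -9*q/7 (b(q, S) = -(-9)*q/(-7) = -(-9)*q*(-⅐) = -(-9)*(-q/7) = -9*q/7)
-4047/3652 + b(-53, -69)/3456 = -4047/3652 - 9/7*(-53)/3456 = -4047*1/3652 + (477/7)*(1/3456) = -4047/3652 + 53/2688 = -2671195/2454144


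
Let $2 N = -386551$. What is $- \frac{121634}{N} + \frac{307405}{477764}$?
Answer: $\frac{33578914701}{26382878852} \approx 1.2728$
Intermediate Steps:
$N = - \frac{386551}{2}$ ($N = \frac{1}{2} \left(-386551\right) = - \frac{386551}{2} \approx -1.9328 \cdot 10^{5}$)
$- \frac{121634}{N} + \frac{307405}{477764} = - \frac{121634}{- \frac{386551}{2}} + \frac{307405}{477764} = \left(-121634\right) \left(- \frac{2}{386551}\right) + 307405 \cdot \frac{1}{477764} = \frac{243268}{386551} + \frac{43915}{68252} = \frac{33578914701}{26382878852}$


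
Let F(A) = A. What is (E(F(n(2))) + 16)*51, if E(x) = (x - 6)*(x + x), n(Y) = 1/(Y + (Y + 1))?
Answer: 17442/25 ≈ 697.68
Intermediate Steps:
n(Y) = 1/(1 + 2*Y) (n(Y) = 1/(Y + (1 + Y)) = 1/(1 + 2*Y))
E(x) = 2*x*(-6 + x) (E(x) = (-6 + x)*(2*x) = 2*x*(-6 + x))
(E(F(n(2))) + 16)*51 = (2*(-6 + 1/(1 + 2*2))/(1 + 2*2) + 16)*51 = (2*(-6 + 1/(1 + 4))/(1 + 4) + 16)*51 = (2*(-6 + 1/5)/5 + 16)*51 = (2*(⅕)*(-6 + ⅕) + 16)*51 = (2*(⅕)*(-29/5) + 16)*51 = (-58/25 + 16)*51 = (342/25)*51 = 17442/25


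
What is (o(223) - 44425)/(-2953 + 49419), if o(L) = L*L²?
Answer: 5522571/23233 ≈ 237.70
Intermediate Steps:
o(L) = L³
(o(223) - 44425)/(-2953 + 49419) = (223³ - 44425)/(-2953 + 49419) = (11089567 - 44425)/46466 = 11045142*(1/46466) = 5522571/23233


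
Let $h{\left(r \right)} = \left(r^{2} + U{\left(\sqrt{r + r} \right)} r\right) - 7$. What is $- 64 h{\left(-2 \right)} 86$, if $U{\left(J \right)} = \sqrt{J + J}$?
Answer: $16512 + 11008 \sqrt{2} \left(1 + i\right) \approx 32080.0 + 15568.0 i$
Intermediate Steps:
$U{\left(J \right)} = \sqrt{2} \sqrt{J}$ ($U{\left(J \right)} = \sqrt{2 J} = \sqrt{2} \sqrt{J}$)
$h{\left(r \right)} = -7 + r^{2} + 2^{\frac{3}{4}} r^{\frac{5}{4}}$ ($h{\left(r \right)} = \left(r^{2} + \sqrt{2} \sqrt{\sqrt{r + r}} r\right) - 7 = \left(r^{2} + \sqrt{2} \sqrt{\sqrt{2 r}} r\right) - 7 = \left(r^{2} + \sqrt{2} \sqrt{\sqrt{2} \sqrt{r}} r\right) - 7 = \left(r^{2} + \sqrt{2} \sqrt[4]{2} \sqrt[4]{r} r\right) - 7 = \left(r^{2} + 2^{\frac{3}{4}} \sqrt[4]{r} r\right) - 7 = \left(r^{2} + 2^{\frac{3}{4}} r^{\frac{5}{4}}\right) - 7 = -7 + r^{2} + 2^{\frac{3}{4}} r^{\frac{5}{4}}$)
$- 64 h{\left(-2 \right)} 86 = - 64 \left(-7 + \left(-2\right)^{2} + 2^{\frac{3}{4}} \left(-2\right)^{\frac{5}{4}}\right) 86 = - 64 \left(-7 + 4 + 2^{\frac{3}{4}} \left(- 2 \sqrt[4]{-2}\right)\right) 86 = - 64 \left(-7 + 4 - 4 \sqrt[4]{-1}\right) 86 = - 64 \left(-3 - 4 \sqrt[4]{-1}\right) 86 = \left(192 + 256 \sqrt[4]{-1}\right) 86 = 16512 + 22016 \sqrt[4]{-1}$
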